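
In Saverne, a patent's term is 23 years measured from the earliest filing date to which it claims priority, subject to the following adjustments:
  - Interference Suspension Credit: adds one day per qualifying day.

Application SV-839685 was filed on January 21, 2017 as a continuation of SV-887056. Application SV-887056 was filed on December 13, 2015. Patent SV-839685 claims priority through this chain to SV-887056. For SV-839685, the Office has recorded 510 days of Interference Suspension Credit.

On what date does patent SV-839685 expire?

May 6, 2040

Earliest priority filing: 13 December 2015.
Base term: 13 December 2015 + 23 years → 13 December 2038.
Interference Suspension Credit: +510 days → 6 May 2040.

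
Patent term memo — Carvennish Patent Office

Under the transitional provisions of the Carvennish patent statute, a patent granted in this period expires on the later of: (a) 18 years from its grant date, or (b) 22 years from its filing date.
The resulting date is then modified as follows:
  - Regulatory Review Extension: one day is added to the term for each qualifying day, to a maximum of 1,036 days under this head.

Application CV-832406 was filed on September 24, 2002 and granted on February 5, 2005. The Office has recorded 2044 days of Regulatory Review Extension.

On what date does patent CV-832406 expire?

2027-07-27

(a) grant + 18 years → 5 February 2023.
(b) filing + 22 years → 24 September 2024.
Later of the two: 24 September 2024.
Regulatory Review Extension: 2044 days claimed exceeds the 1036-day cap, so +1036 days → 27 July 2027.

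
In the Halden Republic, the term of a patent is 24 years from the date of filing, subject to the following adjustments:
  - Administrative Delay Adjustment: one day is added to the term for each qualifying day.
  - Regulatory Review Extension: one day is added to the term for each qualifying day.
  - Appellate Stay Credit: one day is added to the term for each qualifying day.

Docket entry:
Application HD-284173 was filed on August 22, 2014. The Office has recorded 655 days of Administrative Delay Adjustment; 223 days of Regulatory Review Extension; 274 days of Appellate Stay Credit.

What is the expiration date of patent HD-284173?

October 17, 2041

Base term: filing date + 24 years → 22 August 2038.
Administrative Delay Adjustment: +655 days → 7 June 2040.
Regulatory Review Extension: +223 days → 16 January 2041.
Appellate Stay Credit: +274 days → 17 October 2041.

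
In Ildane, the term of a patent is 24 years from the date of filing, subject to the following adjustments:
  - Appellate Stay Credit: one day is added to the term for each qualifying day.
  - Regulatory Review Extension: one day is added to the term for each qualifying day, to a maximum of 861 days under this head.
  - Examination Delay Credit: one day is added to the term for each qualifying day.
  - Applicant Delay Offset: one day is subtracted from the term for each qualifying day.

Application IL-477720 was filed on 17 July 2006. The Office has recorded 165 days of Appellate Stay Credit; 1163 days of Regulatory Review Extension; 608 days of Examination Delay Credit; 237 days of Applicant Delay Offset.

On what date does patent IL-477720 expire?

2034-05-14

Base term: filing date + 24 years → 17 July 2030.
Appellate Stay Credit: +165 days → 29 December 2030.
Regulatory Review Extension: 1163 days claimed exceeds the 861-day cap, so +861 days → 8 May 2033.
Examination Delay Credit: +608 days → 6 January 2035.
Applicant Delay Offset: −237 days → 14 May 2034.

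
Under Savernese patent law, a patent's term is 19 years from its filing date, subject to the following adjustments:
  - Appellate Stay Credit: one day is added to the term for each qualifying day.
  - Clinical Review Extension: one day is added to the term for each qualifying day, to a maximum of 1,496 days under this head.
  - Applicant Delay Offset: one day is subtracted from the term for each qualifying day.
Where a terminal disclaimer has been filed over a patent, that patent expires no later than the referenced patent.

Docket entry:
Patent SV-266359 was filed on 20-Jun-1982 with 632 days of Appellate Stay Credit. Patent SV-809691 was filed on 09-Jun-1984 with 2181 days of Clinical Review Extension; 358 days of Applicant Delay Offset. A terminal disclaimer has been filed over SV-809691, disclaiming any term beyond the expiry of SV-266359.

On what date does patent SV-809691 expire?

Natural term of SV-809691:
  Base: filing + 19 years → 9 June 2003.
  Clinical Review Extension: 2181 days claimed exceeds the 1496-day cap, so +1496 days → 14 July 2007.
  Applicant Delay Offset: −358 days → 21 July 2006.
Expiry of referenced patent SV-266359:
  Base: filing + 19 years → 20 June 2001.
  Appellate Stay Credit: +632 days → 14 March 2003.
Terminal disclaimer: SV-809691 expires on the earlier of 21 July 2006 and 14 March 2003.

March 14, 2003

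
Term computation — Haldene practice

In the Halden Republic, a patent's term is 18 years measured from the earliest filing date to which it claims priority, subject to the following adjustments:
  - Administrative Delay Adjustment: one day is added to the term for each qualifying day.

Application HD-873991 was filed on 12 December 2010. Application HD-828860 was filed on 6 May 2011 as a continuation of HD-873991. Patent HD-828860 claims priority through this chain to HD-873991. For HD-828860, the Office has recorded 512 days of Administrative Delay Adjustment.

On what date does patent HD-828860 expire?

Earliest priority filing: 12 December 2010.
Base term: 12 December 2010 + 18 years → 12 December 2028.
Administrative Delay Adjustment: +512 days → 8 May 2030.

May 8, 2030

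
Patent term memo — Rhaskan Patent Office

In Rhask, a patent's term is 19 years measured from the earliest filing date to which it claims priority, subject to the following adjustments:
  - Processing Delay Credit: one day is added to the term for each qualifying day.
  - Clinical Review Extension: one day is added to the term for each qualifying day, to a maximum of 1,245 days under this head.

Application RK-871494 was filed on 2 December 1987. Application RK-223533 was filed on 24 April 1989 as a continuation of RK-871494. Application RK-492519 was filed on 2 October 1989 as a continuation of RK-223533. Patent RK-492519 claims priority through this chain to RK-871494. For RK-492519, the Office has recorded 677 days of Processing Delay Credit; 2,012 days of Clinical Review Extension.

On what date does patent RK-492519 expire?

2012-03-07

Earliest priority filing: 2 December 1987.
Base term: 2 December 1987 + 19 years → 2 December 2006.
Processing Delay Credit: +677 days → 9 October 2008.
Clinical Review Extension: 2012 days claimed exceeds the 1245-day cap, so +1245 days → 7 March 2012.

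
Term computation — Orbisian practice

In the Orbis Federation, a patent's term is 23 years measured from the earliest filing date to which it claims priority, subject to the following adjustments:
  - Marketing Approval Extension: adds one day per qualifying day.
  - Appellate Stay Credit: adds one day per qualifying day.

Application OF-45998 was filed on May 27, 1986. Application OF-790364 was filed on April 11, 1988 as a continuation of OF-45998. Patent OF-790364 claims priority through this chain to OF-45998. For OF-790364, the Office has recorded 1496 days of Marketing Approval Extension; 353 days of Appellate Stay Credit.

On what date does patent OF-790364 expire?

2014-06-19

Earliest priority filing: 27 May 1986.
Base term: 27 May 1986 + 23 years → 27 May 2009.
Marketing Approval Extension: +1496 days → 1 July 2013.
Appellate Stay Credit: +353 days → 19 June 2014.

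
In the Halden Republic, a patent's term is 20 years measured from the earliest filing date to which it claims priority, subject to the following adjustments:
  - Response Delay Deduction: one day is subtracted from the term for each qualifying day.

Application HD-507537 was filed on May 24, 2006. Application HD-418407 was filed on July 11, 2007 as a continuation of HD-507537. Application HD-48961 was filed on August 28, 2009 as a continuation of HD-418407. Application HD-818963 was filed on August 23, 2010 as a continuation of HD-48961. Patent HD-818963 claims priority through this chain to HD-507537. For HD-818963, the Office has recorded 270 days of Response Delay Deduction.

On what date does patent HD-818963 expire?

August 27, 2025

Earliest priority filing: 24 May 2006.
Base term: 24 May 2006 + 20 years → 24 May 2026.
Response Delay Deduction: −270 days → 27 August 2025.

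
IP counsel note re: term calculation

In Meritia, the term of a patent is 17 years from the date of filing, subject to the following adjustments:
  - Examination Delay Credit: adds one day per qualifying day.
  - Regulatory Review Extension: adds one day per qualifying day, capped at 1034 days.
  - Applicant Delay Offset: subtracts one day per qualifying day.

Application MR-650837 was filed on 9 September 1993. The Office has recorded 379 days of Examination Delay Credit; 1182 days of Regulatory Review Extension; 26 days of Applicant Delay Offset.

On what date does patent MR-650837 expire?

2014-06-27

Base term: filing date + 17 years → 9 September 2010.
Examination Delay Credit: +379 days → 23 September 2011.
Regulatory Review Extension: 1182 days claimed exceeds the 1034-day cap, so +1034 days → 23 July 2014.
Applicant Delay Offset: −26 days → 27 June 2014.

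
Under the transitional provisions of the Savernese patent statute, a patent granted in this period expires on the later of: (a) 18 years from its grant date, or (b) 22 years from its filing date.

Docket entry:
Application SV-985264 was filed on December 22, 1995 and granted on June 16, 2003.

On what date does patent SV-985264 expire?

(a) grant + 18 years → 16 June 2021.
(b) filing + 22 years → 22 December 2017.
Later of the two: 16 June 2021.

June 16, 2021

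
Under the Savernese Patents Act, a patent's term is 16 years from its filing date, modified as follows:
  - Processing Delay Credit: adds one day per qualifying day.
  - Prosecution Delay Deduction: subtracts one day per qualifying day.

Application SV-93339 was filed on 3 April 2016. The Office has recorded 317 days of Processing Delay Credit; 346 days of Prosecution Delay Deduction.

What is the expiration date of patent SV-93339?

Base term: filing date + 16 years → 3 April 2032.
Processing Delay Credit: +317 days → 14 February 2033.
Prosecution Delay Deduction: −346 days → 5 March 2032.

March 5, 2032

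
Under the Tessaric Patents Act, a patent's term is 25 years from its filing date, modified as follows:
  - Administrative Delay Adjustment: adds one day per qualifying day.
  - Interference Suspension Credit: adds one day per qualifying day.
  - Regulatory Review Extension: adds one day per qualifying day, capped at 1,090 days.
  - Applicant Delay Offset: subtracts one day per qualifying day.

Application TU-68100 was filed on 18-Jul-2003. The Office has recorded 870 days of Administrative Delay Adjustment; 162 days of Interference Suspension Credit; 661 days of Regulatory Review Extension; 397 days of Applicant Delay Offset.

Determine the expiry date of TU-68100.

Base term: filing date + 25 years → 18 July 2028.
Administrative Delay Adjustment: +870 days → 5 December 2030.
Interference Suspension Credit: +162 days → 16 May 2031.
Regulatory Review Extension: 661 days (within the 1090-day cap) → +661 days → 7 March 2033.
Applicant Delay Offset: −397 days → 4 February 2032.

2032-02-04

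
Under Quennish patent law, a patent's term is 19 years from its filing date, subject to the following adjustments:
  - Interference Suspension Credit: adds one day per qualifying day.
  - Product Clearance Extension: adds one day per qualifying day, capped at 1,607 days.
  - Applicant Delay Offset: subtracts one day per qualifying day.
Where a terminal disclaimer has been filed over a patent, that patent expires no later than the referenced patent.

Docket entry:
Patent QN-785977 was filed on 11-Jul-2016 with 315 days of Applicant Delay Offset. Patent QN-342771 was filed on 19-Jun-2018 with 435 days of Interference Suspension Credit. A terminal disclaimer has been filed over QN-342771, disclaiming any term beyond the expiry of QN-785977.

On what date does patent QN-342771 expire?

August 30, 2034

Natural term of QN-342771:
  Base: filing + 19 years → 19 June 2037.
  Interference Suspension Credit: +435 days → 28 August 2038.
Expiry of referenced patent QN-785977:
  Base: filing + 19 years → 11 July 2035.
  Applicant Delay Offset: −315 days → 30 August 2034.
Terminal disclaimer: QN-342771 expires on the earlier of 28 August 2038 and 30 August 2034.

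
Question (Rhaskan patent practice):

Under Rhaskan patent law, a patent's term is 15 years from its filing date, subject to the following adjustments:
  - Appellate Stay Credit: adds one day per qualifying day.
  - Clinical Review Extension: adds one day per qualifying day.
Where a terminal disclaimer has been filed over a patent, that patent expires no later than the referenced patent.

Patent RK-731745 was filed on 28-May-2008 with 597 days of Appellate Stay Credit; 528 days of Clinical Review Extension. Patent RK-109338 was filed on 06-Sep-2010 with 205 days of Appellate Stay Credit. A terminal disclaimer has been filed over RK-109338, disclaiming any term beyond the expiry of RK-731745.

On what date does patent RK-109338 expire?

2026-03-30

Natural term of RK-109338:
  Base: filing + 15 years → 6 September 2025.
  Appellate Stay Credit: +205 days → 30 March 2026.
Expiry of referenced patent RK-731745:
  Base: filing + 15 years → 28 May 2023.
  Appellate Stay Credit: +597 days → 14 January 2025.
  Clinical Review Extension: +528 days → 26 June 2026.
Terminal disclaimer: RK-109338 expires on the earlier of 30 March 2026 and 26 June 2026.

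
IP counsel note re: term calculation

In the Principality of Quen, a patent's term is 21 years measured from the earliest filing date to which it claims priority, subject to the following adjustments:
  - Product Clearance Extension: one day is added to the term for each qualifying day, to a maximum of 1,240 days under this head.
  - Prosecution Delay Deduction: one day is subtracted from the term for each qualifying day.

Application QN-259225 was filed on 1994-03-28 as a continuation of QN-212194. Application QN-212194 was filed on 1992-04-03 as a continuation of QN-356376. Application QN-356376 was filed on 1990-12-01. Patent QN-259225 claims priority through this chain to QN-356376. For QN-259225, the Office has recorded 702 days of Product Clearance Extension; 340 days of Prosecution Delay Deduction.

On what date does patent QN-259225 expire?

2012-11-27

Earliest priority filing: 1 December 1990.
Base term: 1 December 1990 + 21 years → 1 December 2011.
Product Clearance Extension: 702 days (within the 1240-day cap) → +702 days → 2 November 2013.
Prosecution Delay Deduction: −340 days → 27 November 2012.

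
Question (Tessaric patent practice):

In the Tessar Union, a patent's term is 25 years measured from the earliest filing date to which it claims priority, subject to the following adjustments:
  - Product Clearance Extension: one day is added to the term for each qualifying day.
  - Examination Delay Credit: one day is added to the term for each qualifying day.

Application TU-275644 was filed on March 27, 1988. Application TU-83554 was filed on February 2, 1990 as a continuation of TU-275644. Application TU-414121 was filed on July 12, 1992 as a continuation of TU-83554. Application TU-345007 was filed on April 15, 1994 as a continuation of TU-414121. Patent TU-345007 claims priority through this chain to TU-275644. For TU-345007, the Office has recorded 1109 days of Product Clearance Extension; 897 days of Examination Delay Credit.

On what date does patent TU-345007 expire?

Earliest priority filing: 27 March 1988.
Base term: 27 March 1988 + 25 years → 27 March 2013.
Product Clearance Extension: +1109 days → 9 April 2016.
Examination Delay Credit: +897 days → 23 September 2018.

2018-09-23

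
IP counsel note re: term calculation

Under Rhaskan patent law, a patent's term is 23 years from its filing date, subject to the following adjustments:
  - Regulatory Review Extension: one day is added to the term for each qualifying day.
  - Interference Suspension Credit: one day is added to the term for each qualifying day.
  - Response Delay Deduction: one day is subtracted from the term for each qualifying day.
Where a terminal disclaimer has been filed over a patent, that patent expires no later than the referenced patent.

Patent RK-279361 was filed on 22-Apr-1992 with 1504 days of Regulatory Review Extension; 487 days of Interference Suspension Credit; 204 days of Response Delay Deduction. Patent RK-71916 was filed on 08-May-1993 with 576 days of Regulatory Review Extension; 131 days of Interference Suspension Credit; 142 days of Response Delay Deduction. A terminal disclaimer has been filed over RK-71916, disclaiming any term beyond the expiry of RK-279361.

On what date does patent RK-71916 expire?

November 24, 2017

Natural term of RK-71916:
  Base: filing + 23 years → 8 May 2016.
  Regulatory Review Extension: +576 days → 5 December 2017.
  Interference Suspension Credit: +131 days → 15 April 2018.
  Response Delay Deduction: −142 days → 24 November 2017.
Expiry of referenced patent RK-279361:
  Base: filing + 23 years → 22 April 2015.
  Regulatory Review Extension: +1504 days → 4 June 2019.
  Interference Suspension Credit: +487 days → 3 October 2020.
  Response Delay Deduction: −204 days → 13 March 2020.
Terminal disclaimer: RK-71916 expires on the earlier of 24 November 2017 and 13 March 2020.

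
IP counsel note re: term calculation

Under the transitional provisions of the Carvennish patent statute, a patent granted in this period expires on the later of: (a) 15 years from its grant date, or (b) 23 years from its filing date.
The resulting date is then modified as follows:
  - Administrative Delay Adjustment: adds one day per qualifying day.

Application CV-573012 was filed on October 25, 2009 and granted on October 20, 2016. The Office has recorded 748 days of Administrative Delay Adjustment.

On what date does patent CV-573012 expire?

November 12, 2034

(a) grant + 15 years → 20 October 2031.
(b) filing + 23 years → 25 October 2032.
Later of the two: 25 October 2032.
Administrative Delay Adjustment: +748 days → 12 November 2034.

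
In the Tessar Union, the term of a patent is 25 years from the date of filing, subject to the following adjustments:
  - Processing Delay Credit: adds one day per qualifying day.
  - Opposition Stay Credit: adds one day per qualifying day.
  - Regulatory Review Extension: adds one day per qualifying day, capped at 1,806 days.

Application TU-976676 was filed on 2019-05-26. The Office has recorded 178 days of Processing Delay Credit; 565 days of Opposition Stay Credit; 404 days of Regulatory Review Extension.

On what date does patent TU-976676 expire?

July 17, 2047

Base term: filing date + 25 years → 26 May 2044.
Processing Delay Credit: +178 days → 20 November 2044.
Opposition Stay Credit: +565 days → 8 June 2046.
Regulatory Review Extension: 404 days (within the 1806-day cap) → +404 days → 17 July 2047.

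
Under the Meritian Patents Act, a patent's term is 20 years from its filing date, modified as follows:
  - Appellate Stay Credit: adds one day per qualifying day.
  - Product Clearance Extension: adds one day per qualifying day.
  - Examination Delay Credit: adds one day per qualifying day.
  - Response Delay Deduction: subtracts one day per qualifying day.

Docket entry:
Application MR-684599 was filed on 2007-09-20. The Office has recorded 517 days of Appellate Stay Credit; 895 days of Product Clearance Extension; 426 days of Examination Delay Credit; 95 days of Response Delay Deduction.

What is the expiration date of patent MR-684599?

June 28, 2032

Base term: filing date + 20 years → 20 September 2027.
Appellate Stay Credit: +517 days → 18 February 2029.
Product Clearance Extension: +895 days → 2 August 2031.
Examination Delay Credit: +426 days → 1 October 2032.
Response Delay Deduction: −95 days → 28 June 2032.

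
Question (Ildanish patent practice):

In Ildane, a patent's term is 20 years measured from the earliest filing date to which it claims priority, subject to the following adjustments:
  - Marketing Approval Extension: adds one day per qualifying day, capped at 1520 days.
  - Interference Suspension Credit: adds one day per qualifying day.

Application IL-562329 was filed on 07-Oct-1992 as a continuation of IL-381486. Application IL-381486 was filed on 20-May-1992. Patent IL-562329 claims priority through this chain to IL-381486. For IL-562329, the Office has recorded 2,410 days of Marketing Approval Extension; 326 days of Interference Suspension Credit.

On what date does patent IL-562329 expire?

Earliest priority filing: 20 May 1992.
Base term: 20 May 1992 + 20 years → 20 May 2012.
Marketing Approval Extension: 2410 days claimed exceeds the 1520-day cap, so +1520 days → 18 July 2016.
Interference Suspension Credit: +326 days → 9 June 2017.

2017-06-09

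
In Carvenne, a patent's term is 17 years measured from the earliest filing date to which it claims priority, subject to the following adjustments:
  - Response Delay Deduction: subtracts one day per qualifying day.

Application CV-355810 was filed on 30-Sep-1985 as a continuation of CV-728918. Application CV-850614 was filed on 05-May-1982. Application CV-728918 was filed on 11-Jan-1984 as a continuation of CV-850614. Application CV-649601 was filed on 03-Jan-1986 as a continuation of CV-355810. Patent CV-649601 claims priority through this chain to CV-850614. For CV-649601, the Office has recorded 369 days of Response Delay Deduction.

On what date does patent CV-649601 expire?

Earliest priority filing: 5 May 1982.
Base term: 5 May 1982 + 17 years → 5 May 1999.
Response Delay Deduction: −369 days → 1 May 1998.

May 1, 1998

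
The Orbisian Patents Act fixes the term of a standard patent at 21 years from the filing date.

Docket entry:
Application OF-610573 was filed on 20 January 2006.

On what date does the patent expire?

January 20, 2027

Filing date + 21 years → 20 January 2027.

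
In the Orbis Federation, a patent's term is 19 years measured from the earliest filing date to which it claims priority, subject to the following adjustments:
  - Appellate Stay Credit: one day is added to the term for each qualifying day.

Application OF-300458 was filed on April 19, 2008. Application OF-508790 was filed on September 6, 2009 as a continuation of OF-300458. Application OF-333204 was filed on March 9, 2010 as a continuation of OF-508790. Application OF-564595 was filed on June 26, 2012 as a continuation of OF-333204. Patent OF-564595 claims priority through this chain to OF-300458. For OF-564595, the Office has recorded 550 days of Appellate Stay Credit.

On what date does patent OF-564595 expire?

2028-10-20

Earliest priority filing: 19 April 2008.
Base term: 19 April 2008 + 19 years → 19 April 2027.
Appellate Stay Credit: +550 days → 20 October 2028.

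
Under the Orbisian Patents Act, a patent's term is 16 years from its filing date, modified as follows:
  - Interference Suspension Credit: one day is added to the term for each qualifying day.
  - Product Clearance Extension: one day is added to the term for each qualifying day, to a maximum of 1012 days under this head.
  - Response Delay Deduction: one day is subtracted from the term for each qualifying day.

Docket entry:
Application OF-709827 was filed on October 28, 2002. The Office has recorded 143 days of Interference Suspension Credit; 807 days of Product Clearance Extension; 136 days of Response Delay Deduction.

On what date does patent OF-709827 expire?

2021-01-19

Base term: filing date + 16 years → 28 October 2018.
Interference Suspension Credit: +143 days → 20 March 2019.
Product Clearance Extension: 807 days (within the 1012-day cap) → +807 days → 4 June 2021.
Response Delay Deduction: −136 days → 19 January 2021.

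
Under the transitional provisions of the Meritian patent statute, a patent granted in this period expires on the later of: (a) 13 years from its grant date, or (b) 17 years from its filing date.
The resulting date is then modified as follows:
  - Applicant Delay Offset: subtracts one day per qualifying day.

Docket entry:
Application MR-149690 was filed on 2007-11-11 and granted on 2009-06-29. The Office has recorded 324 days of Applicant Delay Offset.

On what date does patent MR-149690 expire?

(a) grant + 13 years → 29 June 2022.
(b) filing + 17 years → 11 November 2024.
Later of the two: 11 November 2024.
Applicant Delay Offset: −324 days → 23 December 2023.

December 23, 2023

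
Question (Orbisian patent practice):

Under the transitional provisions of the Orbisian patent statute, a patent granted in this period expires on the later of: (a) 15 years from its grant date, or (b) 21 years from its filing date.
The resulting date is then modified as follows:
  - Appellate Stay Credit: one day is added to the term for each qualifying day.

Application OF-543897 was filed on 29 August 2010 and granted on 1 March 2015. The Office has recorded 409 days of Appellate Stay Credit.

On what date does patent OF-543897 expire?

October 11, 2032

(a) grant + 15 years → 1 March 2030.
(b) filing + 21 years → 29 August 2031.
Later of the two: 29 August 2031.
Appellate Stay Credit: +409 days → 11 October 2032.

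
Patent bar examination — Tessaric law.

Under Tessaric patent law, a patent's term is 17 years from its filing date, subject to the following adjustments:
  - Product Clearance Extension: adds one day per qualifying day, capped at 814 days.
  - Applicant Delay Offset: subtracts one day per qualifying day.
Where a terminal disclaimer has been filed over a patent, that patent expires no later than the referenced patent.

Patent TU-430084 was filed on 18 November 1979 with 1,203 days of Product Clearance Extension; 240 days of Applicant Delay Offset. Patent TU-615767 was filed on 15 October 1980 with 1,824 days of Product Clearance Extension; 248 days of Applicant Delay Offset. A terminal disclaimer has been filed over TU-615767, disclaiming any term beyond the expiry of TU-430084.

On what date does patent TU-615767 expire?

Natural term of TU-615767:
  Base: filing + 17 years → 15 October 1997.
  Product Clearance Extension: 1824 days claimed exceeds the 814-day cap, so +814 days → 7 January 2000.
  Applicant Delay Offset: −248 days → 4 May 1999.
Expiry of referenced patent TU-430084:
  Base: filing + 17 years → 18 November 1996.
  Product Clearance Extension: 1203 days claimed exceeds the 814-day cap, so +814 days → 10 February 1999.
  Applicant Delay Offset: −240 days → 15 June 1998.
Terminal disclaimer: TU-615767 expires on the earlier of 4 May 1999 and 15 June 1998.

1998-06-15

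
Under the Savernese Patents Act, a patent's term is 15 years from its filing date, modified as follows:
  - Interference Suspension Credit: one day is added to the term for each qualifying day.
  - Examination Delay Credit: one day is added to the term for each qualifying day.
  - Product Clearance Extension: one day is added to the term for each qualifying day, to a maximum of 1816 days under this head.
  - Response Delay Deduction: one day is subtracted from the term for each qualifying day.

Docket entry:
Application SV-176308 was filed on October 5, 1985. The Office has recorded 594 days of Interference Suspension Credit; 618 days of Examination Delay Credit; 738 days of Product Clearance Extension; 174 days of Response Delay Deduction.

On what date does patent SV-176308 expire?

Base term: filing date + 15 years → 5 October 2000.
Interference Suspension Credit: +594 days → 22 May 2002.
Examination Delay Credit: +618 days → 30 January 2004.
Product Clearance Extension: 738 days (within the 1816-day cap) → +738 days → 6 February 2006.
Response Delay Deduction: −174 days → 16 August 2005.

August 16, 2005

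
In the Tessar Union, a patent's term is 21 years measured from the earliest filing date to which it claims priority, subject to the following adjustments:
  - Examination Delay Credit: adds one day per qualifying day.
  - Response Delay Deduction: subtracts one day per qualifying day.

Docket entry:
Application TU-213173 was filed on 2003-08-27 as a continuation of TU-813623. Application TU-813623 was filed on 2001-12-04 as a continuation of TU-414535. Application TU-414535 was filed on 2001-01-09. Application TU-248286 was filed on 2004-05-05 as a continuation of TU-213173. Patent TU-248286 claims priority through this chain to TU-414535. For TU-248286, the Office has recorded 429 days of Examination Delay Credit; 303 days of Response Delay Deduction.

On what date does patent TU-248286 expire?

Earliest priority filing: 9 January 2001.
Base term: 9 January 2001 + 21 years → 9 January 2022.
Examination Delay Credit: +429 days → 14 March 2023.
Response Delay Deduction: −303 days → 15 May 2022.

2022-05-15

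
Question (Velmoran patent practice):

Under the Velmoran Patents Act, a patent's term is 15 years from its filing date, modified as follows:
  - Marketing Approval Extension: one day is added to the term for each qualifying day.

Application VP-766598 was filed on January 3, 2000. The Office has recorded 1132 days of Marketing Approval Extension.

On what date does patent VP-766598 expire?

Base term: filing date + 15 years → 3 January 2015.
Marketing Approval Extension: +1132 days → 8 February 2018.

February 8, 2018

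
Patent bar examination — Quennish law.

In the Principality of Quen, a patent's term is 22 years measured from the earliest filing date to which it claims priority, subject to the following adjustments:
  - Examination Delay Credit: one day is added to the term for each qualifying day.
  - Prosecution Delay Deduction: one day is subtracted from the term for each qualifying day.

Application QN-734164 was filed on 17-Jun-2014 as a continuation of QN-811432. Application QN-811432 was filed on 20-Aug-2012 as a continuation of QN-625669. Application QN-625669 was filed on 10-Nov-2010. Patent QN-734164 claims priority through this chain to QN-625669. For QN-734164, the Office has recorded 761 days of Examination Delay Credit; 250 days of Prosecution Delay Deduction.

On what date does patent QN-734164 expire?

2034-04-05

Earliest priority filing: 10 November 2010.
Base term: 10 November 2010 + 22 years → 10 November 2032.
Examination Delay Credit: +761 days → 11 December 2034.
Prosecution Delay Deduction: −250 days → 5 April 2034.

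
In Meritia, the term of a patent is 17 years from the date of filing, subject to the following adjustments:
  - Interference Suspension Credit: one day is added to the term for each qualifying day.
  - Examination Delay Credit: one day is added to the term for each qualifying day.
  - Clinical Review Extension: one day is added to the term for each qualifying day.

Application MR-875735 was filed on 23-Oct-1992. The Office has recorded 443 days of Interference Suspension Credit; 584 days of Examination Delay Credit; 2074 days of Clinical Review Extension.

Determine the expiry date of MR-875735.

April 20, 2018

Base term: filing date + 17 years → 23 October 2009.
Interference Suspension Credit: +443 days → 9 January 2011.
Examination Delay Credit: +584 days → 15 August 2012.
Clinical Review Extension: +2074 days → 20 April 2018.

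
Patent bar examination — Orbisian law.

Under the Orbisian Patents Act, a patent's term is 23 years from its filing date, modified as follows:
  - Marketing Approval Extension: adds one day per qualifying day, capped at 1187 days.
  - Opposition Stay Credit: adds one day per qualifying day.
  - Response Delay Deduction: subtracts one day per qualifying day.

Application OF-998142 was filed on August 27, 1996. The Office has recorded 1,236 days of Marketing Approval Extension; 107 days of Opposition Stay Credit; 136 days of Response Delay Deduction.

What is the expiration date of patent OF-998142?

2022-10-28

Base term: filing date + 23 years → 27 August 2019.
Marketing Approval Extension: 1236 days claimed exceeds the 1187-day cap, so +1187 days → 26 November 2022.
Opposition Stay Credit: +107 days → 13 March 2023.
Response Delay Deduction: −136 days → 28 October 2022.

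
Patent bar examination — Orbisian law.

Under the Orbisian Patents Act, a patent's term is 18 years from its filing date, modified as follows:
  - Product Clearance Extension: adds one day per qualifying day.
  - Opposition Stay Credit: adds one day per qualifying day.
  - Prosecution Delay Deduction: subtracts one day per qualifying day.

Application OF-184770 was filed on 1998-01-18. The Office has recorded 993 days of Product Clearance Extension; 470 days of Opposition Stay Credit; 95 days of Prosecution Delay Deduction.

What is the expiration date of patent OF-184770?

Base term: filing date + 18 years → 18 January 2016.
Product Clearance Extension: +993 days → 7 October 2018.
Opposition Stay Credit: +470 days → 20 January 2020.
Prosecution Delay Deduction: −95 days → 17 October 2019.

October 17, 2019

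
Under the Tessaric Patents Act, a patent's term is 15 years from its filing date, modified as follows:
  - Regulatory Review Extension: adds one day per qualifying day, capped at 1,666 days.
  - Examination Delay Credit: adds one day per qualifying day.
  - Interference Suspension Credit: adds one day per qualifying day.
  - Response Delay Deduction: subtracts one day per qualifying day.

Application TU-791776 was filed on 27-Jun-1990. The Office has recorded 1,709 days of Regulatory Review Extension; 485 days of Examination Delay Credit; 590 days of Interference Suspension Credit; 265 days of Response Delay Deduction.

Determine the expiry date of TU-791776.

April 7, 2012

Base term: filing date + 15 years → 27 June 2005.
Regulatory Review Extension: 1709 days claimed exceeds the 1666-day cap, so +1666 days → 18 January 2010.
Examination Delay Credit: +485 days → 18 May 2011.
Interference Suspension Credit: +590 days → 28 December 2012.
Response Delay Deduction: −265 days → 7 April 2012.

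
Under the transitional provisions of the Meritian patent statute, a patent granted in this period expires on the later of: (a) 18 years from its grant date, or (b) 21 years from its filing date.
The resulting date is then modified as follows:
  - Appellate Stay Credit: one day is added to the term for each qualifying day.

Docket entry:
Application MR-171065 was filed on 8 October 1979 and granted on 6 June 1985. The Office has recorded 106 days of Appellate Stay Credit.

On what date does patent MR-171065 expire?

September 20, 2003

(a) grant + 18 years → 6 June 2003.
(b) filing + 21 years → 8 October 2000.
Later of the two: 6 June 2003.
Appellate Stay Credit: +106 days → 20 September 2003.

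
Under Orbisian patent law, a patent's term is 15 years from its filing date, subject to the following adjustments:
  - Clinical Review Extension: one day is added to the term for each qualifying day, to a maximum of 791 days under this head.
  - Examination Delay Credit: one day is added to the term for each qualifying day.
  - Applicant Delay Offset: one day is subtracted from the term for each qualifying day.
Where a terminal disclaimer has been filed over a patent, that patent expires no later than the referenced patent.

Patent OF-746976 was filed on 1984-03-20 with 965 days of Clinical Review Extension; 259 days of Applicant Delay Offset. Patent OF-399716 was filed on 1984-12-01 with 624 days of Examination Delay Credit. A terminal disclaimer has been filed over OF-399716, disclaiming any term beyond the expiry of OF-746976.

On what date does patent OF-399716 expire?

September 2, 2000

Natural term of OF-399716:
  Base: filing + 15 years → 1 December 1999.
  Examination Delay Credit: +624 days → 16 August 2001.
Expiry of referenced patent OF-746976:
  Base: filing + 15 years → 20 March 1999.
  Clinical Review Extension: 965 days claimed exceeds the 791-day cap, so +791 days → 19 May 2001.
  Applicant Delay Offset: −259 days → 2 September 2000.
Terminal disclaimer: OF-399716 expires on the earlier of 16 August 2001 and 2 September 2000.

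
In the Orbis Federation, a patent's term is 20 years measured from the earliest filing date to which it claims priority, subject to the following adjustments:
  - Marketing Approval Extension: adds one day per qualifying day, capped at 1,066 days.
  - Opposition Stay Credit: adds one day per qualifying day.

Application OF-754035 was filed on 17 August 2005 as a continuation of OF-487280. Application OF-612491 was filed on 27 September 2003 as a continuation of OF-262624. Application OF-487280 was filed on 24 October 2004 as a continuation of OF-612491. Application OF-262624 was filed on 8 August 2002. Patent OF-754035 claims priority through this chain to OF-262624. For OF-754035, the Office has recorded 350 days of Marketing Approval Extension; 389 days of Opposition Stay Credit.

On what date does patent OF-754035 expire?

Earliest priority filing: 8 August 2002.
Base term: 8 August 2002 + 20 years → 8 August 2022.
Marketing Approval Extension: 350 days (within the 1066-day cap) → +350 days → 24 July 2023.
Opposition Stay Credit: +389 days → 16 August 2024.

2024-08-16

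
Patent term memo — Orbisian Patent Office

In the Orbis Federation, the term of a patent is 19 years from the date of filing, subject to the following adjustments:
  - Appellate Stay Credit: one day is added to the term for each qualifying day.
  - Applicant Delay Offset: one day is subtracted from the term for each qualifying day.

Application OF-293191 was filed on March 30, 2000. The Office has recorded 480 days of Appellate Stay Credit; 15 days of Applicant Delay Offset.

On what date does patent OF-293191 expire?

July 7, 2020

Base term: filing date + 19 years → 30 March 2019.
Appellate Stay Credit: +480 days → 22 July 2020.
Applicant Delay Offset: −15 days → 7 July 2020.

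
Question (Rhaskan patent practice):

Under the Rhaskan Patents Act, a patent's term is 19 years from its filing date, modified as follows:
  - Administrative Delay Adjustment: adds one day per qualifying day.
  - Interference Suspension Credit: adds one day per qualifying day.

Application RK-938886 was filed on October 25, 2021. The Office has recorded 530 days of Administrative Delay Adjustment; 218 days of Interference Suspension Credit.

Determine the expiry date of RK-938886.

November 12, 2042

Base term: filing date + 19 years → 25 October 2040.
Administrative Delay Adjustment: +530 days → 8 April 2042.
Interference Suspension Credit: +218 days → 12 November 2042.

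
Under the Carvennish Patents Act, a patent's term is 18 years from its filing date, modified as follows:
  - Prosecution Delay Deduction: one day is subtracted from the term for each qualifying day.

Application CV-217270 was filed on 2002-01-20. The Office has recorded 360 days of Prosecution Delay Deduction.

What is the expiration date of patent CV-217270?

January 25, 2019

Base term: filing date + 18 years → 20 January 2020.
Prosecution Delay Deduction: −360 days → 25 January 2019.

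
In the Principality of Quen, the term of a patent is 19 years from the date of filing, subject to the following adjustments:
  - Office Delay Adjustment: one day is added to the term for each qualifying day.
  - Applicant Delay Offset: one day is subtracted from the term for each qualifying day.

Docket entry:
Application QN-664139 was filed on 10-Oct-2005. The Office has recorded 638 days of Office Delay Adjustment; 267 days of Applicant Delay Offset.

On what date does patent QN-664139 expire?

Base term: filing date + 19 years → 10 October 2024.
Office Delay Adjustment: +638 days → 10 July 2026.
Applicant Delay Offset: −267 days → 16 October 2025.

2025-10-16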